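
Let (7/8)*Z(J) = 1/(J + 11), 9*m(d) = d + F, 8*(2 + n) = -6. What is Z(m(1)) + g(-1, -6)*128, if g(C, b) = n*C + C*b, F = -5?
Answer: 744872/665 ≈ 1120.1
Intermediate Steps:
n = -11/4 (n = -2 + (⅛)*(-6) = -2 - ¾ = -11/4 ≈ -2.7500)
g(C, b) = -11*C/4 + C*b
m(d) = -5/9 + d/9 (m(d) = (d - 5)/9 = (-5 + d)/9 = -5/9 + d/9)
Z(J) = 8/(7*(11 + J)) (Z(J) = 8/(7*(J + 11)) = 8/(7*(11 + J)))
Z(m(1)) + g(-1, -6)*128 = 8/(7*(11 + (-5/9 + (⅑)*1))) + ((¼)*(-1)*(-11 + 4*(-6)))*128 = 8/(7*(11 + (-5/9 + ⅑))) + ((¼)*(-1)*(-11 - 24))*128 = 8/(7*(11 - 4/9)) + ((¼)*(-1)*(-35))*128 = 8/(7*(95/9)) + (35/4)*128 = (8/7)*(9/95) + 1120 = 72/665 + 1120 = 744872/665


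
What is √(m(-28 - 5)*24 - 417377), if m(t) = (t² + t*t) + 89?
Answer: I*√362969 ≈ 602.47*I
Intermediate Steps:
m(t) = 89 + 2*t² (m(t) = (t² + t²) + 89 = 2*t² + 89 = 89 + 2*t²)
√(m(-28 - 5)*24 - 417377) = √((89 + 2*(-28 - 5)²)*24 - 417377) = √((89 + 2*(-33)²)*24 - 417377) = √((89 + 2*1089)*24 - 417377) = √((89 + 2178)*24 - 417377) = √(2267*24 - 417377) = √(54408 - 417377) = √(-362969) = I*√362969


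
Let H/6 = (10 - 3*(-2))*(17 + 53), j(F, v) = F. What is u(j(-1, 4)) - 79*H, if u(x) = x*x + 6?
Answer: -530873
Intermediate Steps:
u(x) = 6 + x² (u(x) = x² + 6 = 6 + x²)
H = 6720 (H = 6*((10 - 3*(-2))*(17 + 53)) = 6*((10 + 6)*70) = 6*(16*70) = 6*1120 = 6720)
u(j(-1, 4)) - 79*H = (6 + (-1)²) - 79*6720 = (6 + 1) - 530880 = 7 - 530880 = -530873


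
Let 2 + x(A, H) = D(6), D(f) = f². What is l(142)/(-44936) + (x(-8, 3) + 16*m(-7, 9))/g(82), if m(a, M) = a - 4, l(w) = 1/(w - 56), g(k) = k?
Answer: -6692177/3864496 ≈ -1.7317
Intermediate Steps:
l(w) = 1/(-56 + w)
m(a, M) = -4 + a
x(A, H) = 34 (x(A, H) = -2 + 6² = -2 + 36 = 34)
l(142)/(-44936) + (x(-8, 3) + 16*m(-7, 9))/g(82) = 1/((-56 + 142)*(-44936)) + (34 + 16*(-4 - 7))/82 = -1/44936/86 + (34 + 16*(-11))*(1/82) = (1/86)*(-1/44936) + (34 - 176)*(1/82) = -1/3864496 - 142*1/82 = -1/3864496 - 71/41 = -6692177/3864496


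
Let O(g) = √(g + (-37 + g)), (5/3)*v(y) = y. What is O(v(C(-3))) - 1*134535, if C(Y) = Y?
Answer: -134535 + I*√1015/5 ≈ -1.3454e+5 + 6.3718*I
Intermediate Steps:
v(y) = 3*y/5
O(g) = √(-37 + 2*g)
O(v(C(-3))) - 1*134535 = √(-37 + 2*((⅗)*(-3))) - 1*134535 = √(-37 + 2*(-9/5)) - 134535 = √(-37 - 18/5) - 134535 = √(-203/5) - 134535 = I*√1015/5 - 134535 = -134535 + I*√1015/5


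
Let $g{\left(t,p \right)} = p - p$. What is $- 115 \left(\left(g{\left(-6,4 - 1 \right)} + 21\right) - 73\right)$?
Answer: $5980$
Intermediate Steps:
$g{\left(t,p \right)} = 0$
$- 115 \left(\left(g{\left(-6,4 - 1 \right)} + 21\right) - 73\right) = - 115 \left(\left(0 + 21\right) - 73\right) = - 115 \left(21 - 73\right) = \left(-115\right) \left(-52\right) = 5980$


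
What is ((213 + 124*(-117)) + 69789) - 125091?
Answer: -69597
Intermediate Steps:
((213 + 124*(-117)) + 69789) - 125091 = ((213 - 14508) + 69789) - 125091 = (-14295 + 69789) - 125091 = 55494 - 125091 = -69597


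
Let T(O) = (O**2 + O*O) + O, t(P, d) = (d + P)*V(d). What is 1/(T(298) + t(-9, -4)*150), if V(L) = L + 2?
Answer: 1/181806 ≈ 5.5004e-6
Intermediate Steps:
V(L) = 2 + L
t(P, d) = (2 + d)*(P + d) (t(P, d) = (d + P)*(2 + d) = (P + d)*(2 + d) = (2 + d)*(P + d))
T(O) = O + 2*O**2 (T(O) = (O**2 + O**2) + O = 2*O**2 + O = O + 2*O**2)
1/(T(298) + t(-9, -4)*150) = 1/(298*(1 + 2*298) + ((2 - 4)*(-9 - 4))*150) = 1/(298*(1 + 596) - 2*(-13)*150) = 1/(298*597 + 26*150) = 1/(177906 + 3900) = 1/181806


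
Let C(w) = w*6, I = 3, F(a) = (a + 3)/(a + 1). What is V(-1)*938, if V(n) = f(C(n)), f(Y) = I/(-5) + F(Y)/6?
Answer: -469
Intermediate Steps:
F(a) = (3 + a)/(1 + a)
C(w) = 6*w
f(Y) = -3/5 + (3 + Y)/(6*(1 + Y)) (f(Y) = 3/(-5) + ((3 + Y)/(1 + Y))/6 = 3*(-1/5) + ((3 + Y)/(1 + Y))*(1/6) = -3/5 + (3 + Y)/(6*(1 + Y)))
V(n) = (-3 - 78*n)/(30*(1 + 6*n))
V(-1)*938 = ((-1 - 26*(-1))/(10*(1 + 6*(-1))))*938 = ((-1 + 26)/(10*(1 - 6)))*938 = ((1/10)*25/(-5))*938 = ((1/10)*(-1/5)*25)*938 = -1/2*938 = -469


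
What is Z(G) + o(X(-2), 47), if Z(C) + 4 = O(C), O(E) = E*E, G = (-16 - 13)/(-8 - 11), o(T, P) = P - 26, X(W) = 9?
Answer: 6978/361 ≈ 19.330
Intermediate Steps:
o(T, P) = -26 + P
G = 29/19 (G = -29/(-19) = -29*(-1/19) = 29/19 ≈ 1.5263)
O(E) = E²
Z(C) = -4 + C²
Z(G) + o(X(-2), 47) = (-4 + (29/19)²) + (-26 + 47) = (-4 + 841/361) + 21 = -603/361 + 21 = 6978/361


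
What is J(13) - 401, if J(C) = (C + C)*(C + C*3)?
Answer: 951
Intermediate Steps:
J(C) = 8*C**2 (J(C) = (2*C)*(C + 3*C) = (2*C)*(4*C) = 8*C**2)
J(13) - 401 = 8*13**2 - 401 = 8*169 - 401 = 1352 - 401 = 951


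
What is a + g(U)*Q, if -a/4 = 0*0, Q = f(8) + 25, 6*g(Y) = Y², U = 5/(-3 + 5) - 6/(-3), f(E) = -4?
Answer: 567/8 ≈ 70.875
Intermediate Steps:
U = 9/2 (U = 5/2 - 6*(-⅓) = 5*(½) + 2 = 5/2 + 2 = 9/2 ≈ 4.5000)
g(Y) = Y²/6
Q = 21 (Q = -4 + 25 = 21)
a = 0 (a = -0*0 = -4*0 = 0)
a + g(U)*Q = 0 + ((9/2)²/6)*21 = 0 + ((⅙)*(81/4))*21 = 0 + (27/8)*21 = 0 + 567/8 = 567/8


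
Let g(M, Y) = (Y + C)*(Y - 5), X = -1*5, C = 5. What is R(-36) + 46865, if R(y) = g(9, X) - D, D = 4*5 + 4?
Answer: 46841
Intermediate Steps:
X = -5
D = 24 (D = 20 + 4 = 24)
g(M, Y) = (-5 + Y)*(5 + Y) (g(M, Y) = (Y + 5)*(Y - 5) = (5 + Y)*(-5 + Y) = (-5 + Y)*(5 + Y))
R(y) = -24 (R(y) = (-25 + (-5)²) - 1*24 = (-25 + 25) - 24 = 0 - 24 = -24)
R(-36) + 46865 = -24 + 46865 = 46841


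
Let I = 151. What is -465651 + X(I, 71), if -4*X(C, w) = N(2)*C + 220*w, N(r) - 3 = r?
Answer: -1878979/4 ≈ -4.6975e+5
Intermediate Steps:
N(r) = 3 + r
X(C, w) = -55*w - 5*C/4 (X(C, w) = -((3 + 2)*C + 220*w)/4 = -(5*C + 220*w)/4 = -55*w - 5*C/4)
-465651 + X(I, 71) = -465651 + (-55*71 - 5/4*151) = -465651 + (-3905 - 755/4) = -465651 - 16375/4 = -1878979/4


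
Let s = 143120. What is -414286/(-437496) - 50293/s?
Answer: 4661203249/7826803440 ≈ 0.59554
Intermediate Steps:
-414286/(-437496) - 50293/s = -414286/(-437496) - 50293/143120 = -414286*(-1/437496) - 50293*1/143120 = 207143/218748 - 50293/143120 = 4661203249/7826803440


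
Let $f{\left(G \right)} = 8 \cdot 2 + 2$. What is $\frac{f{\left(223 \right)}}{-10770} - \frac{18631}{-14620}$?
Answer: $\frac{6679757}{5248580} \approx 1.2727$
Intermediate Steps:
$f{\left(G \right)} = 18$ ($f{\left(G \right)} = 16 + 2 = 18$)
$\frac{f{\left(223 \right)}}{-10770} - \frac{18631}{-14620} = \frac{18}{-10770} - \frac{18631}{-14620} = 18 \left(- \frac{1}{10770}\right) - - \frac{18631}{14620} = - \frac{3}{1795} + \frac{18631}{14620} = \frac{6679757}{5248580}$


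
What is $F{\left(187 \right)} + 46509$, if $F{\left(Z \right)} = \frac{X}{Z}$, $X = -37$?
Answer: $\frac{8697146}{187} \approx 46509.0$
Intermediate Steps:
$F{\left(Z \right)} = - \frac{37}{Z}$
$F{\left(187 \right)} + 46509 = - \frac{37}{187} + 46509 = \frac{8697146}{187}$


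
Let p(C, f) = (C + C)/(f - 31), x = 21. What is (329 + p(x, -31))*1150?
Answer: 11704700/31 ≈ 3.7757e+5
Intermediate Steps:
p(C, f) = 2*C/(-31 + f) (p(C, f) = (2*C)/(-31 + f) = 2*C/(-31 + f))
(329 + p(x, -31))*1150 = (329 + 2*21/(-31 - 31))*1150 = (329 + 2*21/(-62))*1150 = (329 + 2*21*(-1/62))*1150 = (329 - 21/31)*1150 = (10178/31)*1150 = 11704700/31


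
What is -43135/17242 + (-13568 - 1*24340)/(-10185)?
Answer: 71426587/58536590 ≈ 1.2202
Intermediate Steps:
-43135/17242 + (-13568 - 1*24340)/(-10185) = -43135*1/17242 + (-13568 - 24340)*(-1/10185) = -43135/17242 - 37908*(-1/10185) = -43135/17242 + 12636/3395 = 71426587/58536590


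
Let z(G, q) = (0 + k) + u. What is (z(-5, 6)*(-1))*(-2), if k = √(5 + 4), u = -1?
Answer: 4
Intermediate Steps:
k = 3 (k = √9 = 3)
z(G, q) = 2 (z(G, q) = (0 + 3) - 1 = 3 - 1 = 2)
(z(-5, 6)*(-1))*(-2) = (2*(-1))*(-2) = -2*(-2) = 4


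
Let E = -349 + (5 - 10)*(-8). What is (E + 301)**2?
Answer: 64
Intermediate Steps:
E = -309 (E = -349 - 5*(-8) = -349 + 40 = -309)
(E + 301)**2 = (-309 + 301)**2 = (-8)**2 = 64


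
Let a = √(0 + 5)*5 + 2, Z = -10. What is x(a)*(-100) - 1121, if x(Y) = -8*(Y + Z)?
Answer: -7521 + 4000*√5 ≈ 1423.3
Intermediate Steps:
a = 2 + 5*√5 (a = √5*5 + 2 = 5*√5 + 2 = 2 + 5*√5 ≈ 13.180)
x(Y) = 80 - 8*Y (x(Y) = -8*(Y - 10) = -8*(-10 + Y) = 80 - 8*Y)
x(a)*(-100) - 1121 = (80 - 8*(2 + 5*√5))*(-100) - 1121 = (80 + (-16 - 40*√5))*(-100) - 1121 = (64 - 40*√5)*(-100) - 1121 = (-6400 + 4000*√5) - 1121 = -7521 + 4000*√5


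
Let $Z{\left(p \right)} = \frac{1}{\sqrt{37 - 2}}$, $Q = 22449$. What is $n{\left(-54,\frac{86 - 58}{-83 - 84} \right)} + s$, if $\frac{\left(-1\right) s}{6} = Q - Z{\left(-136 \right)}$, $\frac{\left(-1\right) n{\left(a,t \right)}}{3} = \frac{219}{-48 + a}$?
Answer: $- \frac{4579377}{34} + \frac{6 \sqrt{35}}{35} \approx -1.3469 \cdot 10^{5}$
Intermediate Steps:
$n{\left(a,t \right)} = - \frac{657}{-48 + a}$ ($n{\left(a,t \right)} = - 3 \frac{219}{-48 + a} = - \frac{657}{-48 + a}$)
$Z{\left(p \right)} = \frac{\sqrt{35}}{35}$ ($Z{\left(p \right)} = \frac{1}{\sqrt{35}} = \frac{\sqrt{35}}{35}$)
$s = -134694 + \frac{6 \sqrt{35}}{35}$ ($s = - 6 \left(22449 - \frac{\sqrt{35}}{35}\right) = -134694 + \frac{6 \sqrt{35}}{35} \approx -1.3469 \cdot 10^{5}$)
$n{\left(-54,\frac{86 - 58}{-83 - 84} \right)} + s = - \frac{657}{-48 - 54} - \left(134694 - \frac{6 \sqrt{35}}{35}\right) = - \frac{657}{-102} - \left(134694 - \frac{6 \sqrt{35}}{35}\right) = \left(-657\right) \left(- \frac{1}{102}\right) - \left(134694 - \frac{6 \sqrt{35}}{35}\right) = \frac{219}{34} - \left(134694 - \frac{6 \sqrt{35}}{35}\right) = - \frac{4579377}{34} + \frac{6 \sqrt{35}}{35}$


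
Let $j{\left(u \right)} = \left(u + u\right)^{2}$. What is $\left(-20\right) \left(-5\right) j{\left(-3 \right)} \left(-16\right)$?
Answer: $-57600$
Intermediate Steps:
$j{\left(u \right)} = 4 u^{2}$ ($j{\left(u \right)} = \left(2 u\right)^{2} = 4 u^{2}$)
$\left(-20\right) \left(-5\right) j{\left(-3 \right)} \left(-16\right) = \left(-20\right) \left(-5\right) 4 \left(-3\right)^{2} \left(-16\right) = 100 \cdot 4 \cdot 9 \left(-16\right) = 100 \cdot 36 \left(-16\right) = 3600 \left(-16\right) = -57600$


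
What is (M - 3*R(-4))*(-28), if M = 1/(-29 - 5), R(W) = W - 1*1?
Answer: -7126/17 ≈ -419.18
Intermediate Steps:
R(W) = -1 + W (R(W) = W - 1 = -1 + W)
M = -1/34 (M = 1/(-34) = -1/34 ≈ -0.029412)
(M - 3*R(-4))*(-28) = (-1/34 - 3*(-1 - 4))*(-28) = (-1/34 - 3*(-5))*(-28) = (-1/34 + 15)*(-28) = (509/34)*(-28) = -7126/17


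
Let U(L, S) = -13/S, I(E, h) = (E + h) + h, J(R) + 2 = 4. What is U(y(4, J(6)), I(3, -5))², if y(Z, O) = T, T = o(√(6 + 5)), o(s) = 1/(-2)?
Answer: 169/49 ≈ 3.4490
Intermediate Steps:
J(R) = 2 (J(R) = -2 + 4 = 2)
o(s) = -½
I(E, h) = E + 2*h
T = -½ ≈ -0.50000
y(Z, O) = -½
U(y(4, J(6)), I(3, -5))² = (-13/(3 + 2*(-5)))² = (-13/(3 - 10))² = (-13/(-7))² = (-13*(-⅐))² = (13/7)² = 169/49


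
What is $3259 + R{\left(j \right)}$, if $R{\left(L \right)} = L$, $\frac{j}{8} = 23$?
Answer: $3443$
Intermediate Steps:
$j = 184$ ($j = 8 \cdot 23 = 184$)
$3259 + R{\left(j \right)} = 3259 + 184 = 3443$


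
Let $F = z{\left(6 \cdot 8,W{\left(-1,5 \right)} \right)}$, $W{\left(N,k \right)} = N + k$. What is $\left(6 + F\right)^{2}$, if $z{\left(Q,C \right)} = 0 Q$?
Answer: $36$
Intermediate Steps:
$z{\left(Q,C \right)} = 0$
$F = 0$
$\left(6 + F\right)^{2} = \left(6 + 0\right)^{2} = 6^{2} = 36$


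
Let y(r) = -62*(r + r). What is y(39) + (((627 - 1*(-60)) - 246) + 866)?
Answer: -3529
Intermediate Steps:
y(r) = -124*r
y(39) + (((627 - 1*(-60)) - 246) + 866) = -124*39 + (((627 - 1*(-60)) - 246) + 866) = -4836 + (((627 + 60) - 246) + 866) = -4836 + ((687 - 246) + 866) = -4836 + (441 + 866) = -4836 + 1307 = -3529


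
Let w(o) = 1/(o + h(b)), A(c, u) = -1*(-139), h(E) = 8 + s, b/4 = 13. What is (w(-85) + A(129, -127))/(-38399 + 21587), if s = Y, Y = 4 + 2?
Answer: -2467/298413 ≈ -0.0082671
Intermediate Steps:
b = 52 (b = 4*13 = 52)
Y = 6
s = 6
h(E) = 14 (h(E) = 8 + 6 = 14)
A(c, u) = 139
w(o) = 1/(14 + o) (w(o) = 1/(o + 14) = 1/(14 + o))
(w(-85) + A(129, -127))/(-38399 + 21587) = (1/(14 - 85) + 139)/(-38399 + 21587) = (1/(-71) + 139)/(-16812) = (-1/71 + 139)*(-1/16812) = (9868/71)*(-1/16812) = -2467/298413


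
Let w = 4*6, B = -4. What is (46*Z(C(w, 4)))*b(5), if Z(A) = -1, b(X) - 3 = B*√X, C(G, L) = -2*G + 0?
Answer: -138 + 184*√5 ≈ 273.44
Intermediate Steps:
w = 24
C(G, L) = -2*G
b(X) = 3 - 4*√X
(46*Z(C(w, 4)))*b(5) = (46*(-1))*(3 - 4*√5) = -46*(3 - 4*√5) = -138 + 184*√5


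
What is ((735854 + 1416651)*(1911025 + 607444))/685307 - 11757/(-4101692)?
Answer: 3176477505697138877/401559748492 ≈ 7.9104e+6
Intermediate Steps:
((735854 + 1416651)*(1911025 + 607444))/685307 - 11757/(-4101692) = (2152505*2518469)*(1/685307) - 11757*(-1/4101692) = 5421017114845*(1/685307) + 11757/4101692 = 5421017114845/685307 + 11757/4101692 = 3176477505697138877/401559748492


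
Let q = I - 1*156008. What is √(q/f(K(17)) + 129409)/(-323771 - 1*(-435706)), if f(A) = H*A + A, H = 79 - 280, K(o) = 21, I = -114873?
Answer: √22839124602/47012700 ≈ 0.0032146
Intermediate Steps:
q = -270881 (q = -114873 - 1*156008 = -114873 - 156008 = -270881)
H = -201
f(A) = -200*A (f(A) = -201*A + A = -200*A)
√(q/f(K(17)) + 129409)/(-323771 - 1*(-435706)) = √(-270881/((-200*21)) + 129409)/(-323771 - 1*(-435706)) = √(-270881/(-4200) + 129409)/(-323771 + 435706) = √(-270881*(-1/4200) + 129409)/111935 = √(270881/4200 + 129409)*(1/111935) = √(543788681/4200)*(1/111935) = (√22839124602/420)*(1/111935) = √22839124602/47012700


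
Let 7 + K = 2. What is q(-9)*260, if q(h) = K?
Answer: -1300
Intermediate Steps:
K = -5 (K = -7 + 2 = -5)
q(h) = -5
q(-9)*260 = -5*260 = -1300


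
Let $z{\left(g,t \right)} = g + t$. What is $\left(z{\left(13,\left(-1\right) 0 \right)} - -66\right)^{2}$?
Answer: $6241$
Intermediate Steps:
$\left(z{\left(13,\left(-1\right) 0 \right)} - -66\right)^{2} = \left(\left(13 - 0\right) - -66\right)^{2} = \left(\left(13 + 0\right) + 66\right)^{2} = \left(13 + 66\right)^{2} = 79^{2} = 6241$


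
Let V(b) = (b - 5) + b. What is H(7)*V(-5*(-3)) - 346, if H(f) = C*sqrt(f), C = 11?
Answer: -346 + 275*sqrt(7) ≈ 381.58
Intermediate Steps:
H(f) = 11*sqrt(f)
V(b) = -5 + 2*b (V(b) = (-5 + b) + b = -5 + 2*b)
H(7)*V(-5*(-3)) - 346 = (11*sqrt(7))*(-5 + 2*(-5*(-3))) - 346 = (11*sqrt(7))*(-5 + 2*15) - 346 = (11*sqrt(7))*(-5 + 30) - 346 = (11*sqrt(7))*25 - 346 = 275*sqrt(7) - 346 = -346 + 275*sqrt(7)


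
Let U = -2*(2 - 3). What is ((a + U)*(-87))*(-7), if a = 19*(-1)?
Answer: -10353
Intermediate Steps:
U = 2 (U = -2*(-1) = 2)
a = -19
((a + U)*(-87))*(-7) = ((-19 + 2)*(-87))*(-7) = -17*(-87)*(-7) = 1479*(-7) = -10353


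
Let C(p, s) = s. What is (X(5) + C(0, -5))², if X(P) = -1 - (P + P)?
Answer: 256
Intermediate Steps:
X(P) = -1 - 2*P
(X(5) + C(0, -5))² = ((-1 - 2*5) - 5)² = ((-1 - 10) - 5)² = (-11 - 5)² = (-16)² = 256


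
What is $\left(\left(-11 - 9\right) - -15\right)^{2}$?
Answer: $25$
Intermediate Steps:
$\left(\left(-11 - 9\right) - -15\right)^{2} = \left(\left(-11 - 9\right) + 15\right)^{2} = \left(-20 + 15\right)^{2} = \left(-5\right)^{2} = 25$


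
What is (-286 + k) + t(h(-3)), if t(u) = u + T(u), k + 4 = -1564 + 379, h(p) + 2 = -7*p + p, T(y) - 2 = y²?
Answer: -1201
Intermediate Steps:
T(y) = 2 + y²
h(p) = -2 - 6*p (h(p) = -2 + (-7*p + p) = -2 - 6*p)
k = -1189 (k = -4 + (-1564 + 379) = -4 - 1185 = -1189)
t(u) = 2 + u + u² (t(u) = u + (2 + u²) = 2 + u + u²)
(-286 + k) + t(h(-3)) = (-286 - 1189) + (2 + (-2 - 6*(-3)) + (-2 - 6*(-3))²) = -1475 + (2 + (-2 + 18) + (-2 + 18)²) = -1475 + (2 + 16 + 16²) = -1475 + (2 + 16 + 256) = -1475 + 274 = -1201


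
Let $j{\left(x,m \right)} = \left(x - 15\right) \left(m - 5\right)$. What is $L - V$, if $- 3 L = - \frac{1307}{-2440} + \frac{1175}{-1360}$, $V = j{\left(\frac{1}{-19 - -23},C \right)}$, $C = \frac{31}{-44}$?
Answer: $- \frac{19171199}{228140} \approx -84.033$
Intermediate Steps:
$C = - \frac{31}{44}$ ($C = 31 \left(- \frac{1}{44}\right) = - \frac{31}{44} \approx -0.70455$)
$j{\left(x,m \right)} = \left(-15 + x\right) \left(-5 + m\right)$
$V = \frac{14809}{176}$ ($V = 75 - - \frac{465}{44} - \frac{5}{-19 - -23} - \frac{31}{44 \left(-19 - -23\right)} = 75 + \frac{465}{44} - \frac{5}{-19 + 23} - \frac{31}{44 \left(-19 + 23\right)} = 75 + \frac{465}{44} - \frac{5}{4} - \frac{31}{44 \cdot 4} = 75 + \frac{465}{44} - \frac{5}{4} - \frac{31}{176} = \frac{14809}{176} \approx 84.142$)
$L = \frac{9079}{82960}$ ($L = - \frac{- \frac{1307}{-2440} + \frac{1175}{-1360}}{3} = - \frac{\left(-1307\right) \left(- \frac{1}{2440}\right) + 1175 \left(- \frac{1}{1360}\right)}{3} = - \frac{\frac{1307}{2440} - \frac{235}{272}}{3} = \left(- \frac{1}{3}\right) \left(- \frac{27237}{82960}\right) = \frac{9079}{82960} \approx 0.10944$)
$L - V = \frac{9079}{82960} - \frac{14809}{176} = - \frac{19171199}{228140}$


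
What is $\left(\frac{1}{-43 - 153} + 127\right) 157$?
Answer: $\frac{3907887}{196} \approx 19938.0$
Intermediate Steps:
$\left(\frac{1}{-43 - 153} + 127\right) 157 = \left(\frac{1}{-196} + 127\right) 157 = \left(- \frac{1}{196} + 127\right) 157 = \frac{24891}{196} \cdot 157 = \frac{3907887}{196}$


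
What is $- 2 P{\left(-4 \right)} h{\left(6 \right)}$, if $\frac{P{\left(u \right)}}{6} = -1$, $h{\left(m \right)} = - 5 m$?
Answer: $-360$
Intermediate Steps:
$P{\left(u \right)} = -6$ ($P{\left(u \right)} = 6 \left(-1\right) = -6$)
$- 2 P{\left(-4 \right)} h{\left(6 \right)} = \left(-2\right) \left(-6\right) \left(\left(-5\right) 6\right) = 12 \left(-30\right) = -360$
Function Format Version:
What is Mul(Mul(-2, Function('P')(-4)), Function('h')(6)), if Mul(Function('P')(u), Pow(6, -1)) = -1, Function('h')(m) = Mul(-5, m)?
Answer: -360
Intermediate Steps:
Function('P')(u) = -6 (Function('P')(u) = Mul(6, -1) = -6)
Mul(Mul(-2, Function('P')(-4)), Function('h')(6)) = Mul(Mul(-2, -6), Mul(-5, 6)) = Mul(12, -30) = -360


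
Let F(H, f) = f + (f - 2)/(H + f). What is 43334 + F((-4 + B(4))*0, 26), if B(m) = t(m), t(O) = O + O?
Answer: 563692/13 ≈ 43361.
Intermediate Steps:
t(O) = 2*O
B(m) = 2*m
F(H, f) = f + (-2 + f)/(H + f)
43334 + F((-4 + B(4))*0, 26) = 43334 + (-2 + 26 + 26**2 + ((-4 + 2*4)*0)*26)/((-4 + 2*4)*0 + 26) = 43334 + (-2 + 26 + 676 + ((-4 + 8)*0)*26)/((-4 + 8)*0 + 26) = 43334 + (-2 + 26 + 676 + (4*0)*26)/(4*0 + 26) = 43334 + (-2 + 26 + 676 + 0*26)/(0 + 26) = 43334 + (-2 + 26 + 676 + 0)/26 = 43334 + (1/26)*700 = 43334 + 350/13 = 563692/13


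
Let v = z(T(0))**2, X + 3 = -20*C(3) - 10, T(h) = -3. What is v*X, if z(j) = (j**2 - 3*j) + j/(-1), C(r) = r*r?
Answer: -85113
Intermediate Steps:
C(r) = r**2
X = -193 (X = -3 + (-20*3**2 - 10) = -3 + (-20*9 - 10) = -3 + (-180 - 10) = -3 - 190 = -193)
z(j) = j**2 - 4*j (z(j) = (j**2 - 3*j) + j*(-1) = (j**2 - 3*j) - j = j**2 - 4*j)
v = 441 (v = (-3*(-4 - 3))**2 = (-3*(-7))**2 = 21**2 = 441)
v*X = 441*(-193) = -85113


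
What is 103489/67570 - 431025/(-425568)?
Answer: 12194327667/4792604960 ≈ 2.5444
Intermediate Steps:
103489/67570 - 431025/(-425568) = 103489*(1/67570) - 431025*(-1/425568) = 103489/67570 + 143675/141856 = 12194327667/4792604960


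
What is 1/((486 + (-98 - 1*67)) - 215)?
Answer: 1/106 ≈ 0.0094340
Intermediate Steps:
1/((486 + (-98 - 1*67)) - 215) = 1/((486 + (-98 - 67)) - 215) = 1/((486 - 165) - 215) = 1/(321 - 215) = 1/106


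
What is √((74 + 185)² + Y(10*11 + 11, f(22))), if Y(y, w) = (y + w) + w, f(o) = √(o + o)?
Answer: √(67202 + 4*√11) ≈ 259.26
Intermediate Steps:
f(o) = √2*√o (f(o) = √(2*o) = √2*√o)
Y(y, w) = y + 2*w (Y(y, w) = (w + y) + w = y + 2*w)
√((74 + 185)² + Y(10*11 + 11, f(22))) = √((74 + 185)² + ((10*11 + 11) + 2*(√2*√22))) = √(259² + ((110 + 11) + 2*(2*√11))) = √(67081 + (121 + 4*√11)) = √(67202 + 4*√11)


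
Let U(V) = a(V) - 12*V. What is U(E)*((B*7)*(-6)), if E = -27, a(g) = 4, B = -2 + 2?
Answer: 0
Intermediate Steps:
B = 0
U(V) = 4 - 12*V
U(E)*((B*7)*(-6)) = (4 - 12*(-27))*((0*7)*(-6)) = (4 + 324)*(0*(-6)) = 328*0 = 0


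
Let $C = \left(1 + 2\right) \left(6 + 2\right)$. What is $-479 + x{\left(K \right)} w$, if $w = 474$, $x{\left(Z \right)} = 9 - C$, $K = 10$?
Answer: $-7589$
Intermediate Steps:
$C = 24$ ($C = 3 \cdot 8 = 24$)
$x{\left(Z \right)} = -15$ ($x{\left(Z \right)} = 9 - 24 = -15$)
$-479 + x{\left(K \right)} w = -479 - 7110 = -7589$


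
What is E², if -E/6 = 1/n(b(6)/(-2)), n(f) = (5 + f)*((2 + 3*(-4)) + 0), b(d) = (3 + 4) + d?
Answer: 4/25 ≈ 0.16000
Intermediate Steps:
b(d) = 7 + d
n(f) = -50 - 10*f (n(f) = (5 + f)*((2 - 12) + 0) = (5 + f)*(-10 + 0) = (5 + f)*(-10) = -50 - 10*f)
E = -⅖ (E = -6/(-50 - 10*(7 + 6)/(-2)) = -6/(-50 - 130*(-1)/2) = -6/(-50 - 10*(-13/2)) = -6/(-50 + 65) = -6/15 = -6*1/15 = -⅖ ≈ -0.40000)
E² = (-⅖)² = 4/25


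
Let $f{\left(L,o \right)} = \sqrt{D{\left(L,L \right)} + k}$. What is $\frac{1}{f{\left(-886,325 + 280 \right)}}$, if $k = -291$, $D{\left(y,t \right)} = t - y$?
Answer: $- \frac{i \sqrt{291}}{291} \approx - 0.058621 i$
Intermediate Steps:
$f{\left(L,o \right)} = i \sqrt{291}$ ($f{\left(L,o \right)} = \sqrt{\left(L - L\right) - 291} = \sqrt{0 - 291} = \sqrt{-291} = i \sqrt{291}$)
$\frac{1}{f{\left(-886,325 + 280 \right)}} = \frac{1}{i \sqrt{291}} = - \frac{i \sqrt{291}}{291}$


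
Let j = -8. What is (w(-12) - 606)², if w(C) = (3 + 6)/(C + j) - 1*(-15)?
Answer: 139925241/400 ≈ 3.4981e+5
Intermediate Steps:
w(C) = 15 + 9/(-8 + C) (w(C) = (3 + 6)/(C - 8) - 1*(-15) = 9/(-8 + C) + 15 = 15 + 9/(-8 + C))
(w(-12) - 606)² = (3*(-37 + 5*(-12))/(-8 - 12) - 606)² = (3*(-37 - 60)/(-20) - 606)² = (3*(-1/20)*(-97) - 606)² = (291/20 - 606)² = (-11829/20)² = 139925241/400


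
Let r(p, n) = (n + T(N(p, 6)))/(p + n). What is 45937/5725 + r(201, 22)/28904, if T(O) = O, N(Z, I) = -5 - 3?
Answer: 148045619927/18450507100 ≈ 8.0239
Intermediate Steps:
N(Z, I) = -8
r(p, n) = (-8 + n)/(n + p) (r(p, n) = (n - 8)/(p + n) = (-8 + n)/(n + p))
45937/5725 + r(201, 22)/28904 = 45937/5725 + ((-8 + 22)/(22 + 201))/28904 = 45937*(1/5725) + (14/223)*(1/28904) = 45937/5725 + ((1/223)*14)*(1/28904) = 45937/5725 + (14/223)*(1/28904) = 45937/5725 + 7/3222796 = 148045619927/18450507100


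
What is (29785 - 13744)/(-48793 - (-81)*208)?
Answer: -16041/31945 ≈ -0.50214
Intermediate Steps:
(29785 - 13744)/(-48793 - (-81)*208) = 16041/(-48793 - 81*(-208)) = 16041/(-48793 + 16848) = 16041/(-31945) = 16041*(-1/31945) = -16041/31945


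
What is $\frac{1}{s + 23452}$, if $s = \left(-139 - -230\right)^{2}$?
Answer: $\frac{1}{31733} \approx 3.1513 \cdot 10^{-5}$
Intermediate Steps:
$s = 8281$ ($s = \left(-139 + 230\right)^{2} = 91^{2} = 8281$)
$\frac{1}{s + 23452} = \frac{1}{8281 + 23452} = \frac{1}{31733}$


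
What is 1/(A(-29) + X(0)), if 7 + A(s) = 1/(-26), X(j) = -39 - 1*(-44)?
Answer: -26/53 ≈ -0.49057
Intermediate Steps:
X(j) = 5 (X(j) = -39 + 44 = 5)
A(s) = -183/26 (A(s) = -7 + 1/(-26) = -7 - 1/26 = -183/26)
1/(A(-29) + X(0)) = 1/(-183/26 + 5) = 1/(-53/26) = -26/53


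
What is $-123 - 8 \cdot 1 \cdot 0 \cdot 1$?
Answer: $-123$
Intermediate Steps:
$-123 - 8 \cdot 1 \cdot 0 \cdot 1 = -123 - 8 \cdot 0 \cdot 1 = -123 - 0 = -123 + 0 = -123$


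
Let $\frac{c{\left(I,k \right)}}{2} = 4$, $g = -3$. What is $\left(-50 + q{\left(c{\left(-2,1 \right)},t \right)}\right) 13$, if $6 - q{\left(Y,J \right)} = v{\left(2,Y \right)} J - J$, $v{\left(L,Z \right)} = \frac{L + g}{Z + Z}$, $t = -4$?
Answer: $- \frac{2509}{4} \approx -627.25$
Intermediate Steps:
$c{\left(I,k \right)} = 8$ ($c{\left(I,k \right)} = 2 \cdot 4 = 8$)
$v{\left(L,Z \right)} = \frac{-3 + L}{2 Z}$ ($v{\left(L,Z \right)} = \frac{L - 3}{Z + Z} = \frac{-3 + L}{2 Z}$)
$q{\left(Y,J \right)} = 6 + J + \frac{J}{2 Y}$ ($q{\left(Y,J \right)} = 6 - \left(\frac{-3 + 2}{2 Y} J - J\right) = 6 - \left(\frac{1}{2} \frac{1}{Y} \left(-1\right) J - J\right) = 6 - \left(- \frac{1}{2 Y} J - J\right) = 6 - \left(- \frac{J}{2 Y} - J\right) = 6 - \left(- J - \frac{J}{2 Y}\right) = 6 + \left(J + \frac{J}{2 Y}\right) = 6 + J + \frac{J}{2 Y}$)
$\left(-50 + q{\left(c{\left(-2,1 \right)},t \right)}\right) 13 = \left(-50 + \left(6 - 4 + \frac{1}{2} \left(-4\right) \frac{1}{8}\right)\right) 13 = \left(-50 - - \frac{7}{4}\right) 13 = \left(-50 + \frac{7}{4}\right) 13 = \left(- \frac{193}{4}\right) 13 = - \frac{2509}{4}$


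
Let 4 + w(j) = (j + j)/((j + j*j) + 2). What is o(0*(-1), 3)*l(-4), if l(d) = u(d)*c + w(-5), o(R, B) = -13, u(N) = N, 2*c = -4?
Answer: -507/11 ≈ -46.091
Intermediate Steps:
c = -2 (c = (½)*(-4) = -2)
w(j) = -4 + 2*j/(2 + j + j²) (w(j) = -4 + (j + j)/((j + j*j) + 2) = -4 + (2*j)/((j + j²) + 2) = -4 + (2*j)/(2 + j + j²) = -4 + 2*j/(2 + j + j²))
l(d) = -49/11 - 2*d (l(d) = d*(-2) + 2*(-4 - 1*(-5) - 2*(-5)²)/(2 - 5 + (-5)²) = -2*d + 2*(-4 + 5 - 2*25)/(2 - 5 + 25) = -2*d + 2*(-4 + 5 - 50)/22 = -2*d + 2*(1/22)*(-49) = -2*d - 49/11 = -49/11 - 2*d)
o(0*(-1), 3)*l(-4) = -13*(-49/11 - 2*(-4)) = -13*(-49/11 + 8) = -13*39/11 = -507/11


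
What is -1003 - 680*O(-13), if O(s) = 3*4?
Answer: -9163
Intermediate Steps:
O(s) = 12
-1003 - 680*O(-13) = -1003 - 680*12 = -1003 - 8160 = -9163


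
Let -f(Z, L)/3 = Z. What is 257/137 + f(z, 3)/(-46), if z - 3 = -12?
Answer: 8123/6302 ≈ 1.2890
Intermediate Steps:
z = -9 (z = 3 - 12 = -9)
f(Z, L) = -3*Z
257/137 + f(z, 3)/(-46) = 257/137 - 3*(-9)/(-46) = 257*(1/137) + 27*(-1/46) = 257/137 - 27/46 = 8123/6302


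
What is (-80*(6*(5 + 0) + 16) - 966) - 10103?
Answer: -14749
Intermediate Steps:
(-80*(6*(5 + 0) + 16) - 966) - 10103 = (-80*(6*5 + 16) - 966) - 10103 = (-80*(30 + 16) - 966) - 10103 = (-80*46 - 966) - 10103 = (-3680 - 966) - 10103 = -4646 - 10103 = -14749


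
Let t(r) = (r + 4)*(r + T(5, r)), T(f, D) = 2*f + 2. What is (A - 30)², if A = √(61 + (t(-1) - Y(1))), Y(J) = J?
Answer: (30 - √93)² ≈ 414.38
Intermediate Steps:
T(f, D) = 2 + 2*f
t(r) = (4 + r)*(12 + r) (t(r) = (r + 4)*(r + (2 + 2*5)) = (4 + r)*(r + (2 + 10)) = (4 + r)*(r + 12) = (4 + r)*(12 + r))
A = √93 (A = √(61 + ((48 + (-1)² + 16*(-1)) - 1*1)) = √(61 + ((48 + 1 - 16) - 1)) = √(61 + (33 - 1)) = √(61 + 32) = √93 ≈ 9.6436)
(A - 30)² = (√93 - 30)² = (-30 + √93)²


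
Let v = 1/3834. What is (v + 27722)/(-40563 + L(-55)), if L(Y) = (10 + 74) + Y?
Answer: -106286149/155407356 ≈ -0.68392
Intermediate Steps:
v = 1/3834 ≈ 0.00026082
L(Y) = 84 + Y
(v + 27722)/(-40563 + L(-55)) = (1/3834 + 27722)/(-40563 + (84 - 55)) = 106286149/(3834*(-40563 + 29)) = (106286149/3834)/(-40534) = (106286149/3834)*(-1/40534) = -106286149/155407356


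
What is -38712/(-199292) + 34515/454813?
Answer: 6121321059/22660148099 ≈ 0.27014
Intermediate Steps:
-38712/(-199292) + 34515/454813 = -38712*(-1/199292) + 34515*(1/454813) = 9678/49823 + 34515/454813 = 6121321059/22660148099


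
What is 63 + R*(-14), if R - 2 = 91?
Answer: -1239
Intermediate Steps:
R = 93 (R = 2 + 91 = 93)
63 + R*(-14) = 63 + 93*(-14) = 63 - 1302 = -1239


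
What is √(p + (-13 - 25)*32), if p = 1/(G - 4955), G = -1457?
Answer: I*√12498579779/3206 ≈ 34.871*I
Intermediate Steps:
p = -1/6412 (p = 1/(-1457 - 4955) = 1/(-6412) = -1/6412 ≈ -0.00015596)
√(p + (-13 - 25)*32) = √(-1/6412 + (-13 - 25)*32) = √(-1/6412 - 38*32) = √(-1/6412 - 1216) = √(-7796993/6412) = I*√12498579779/3206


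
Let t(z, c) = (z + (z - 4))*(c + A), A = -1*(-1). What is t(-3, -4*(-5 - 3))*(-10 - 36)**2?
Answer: -698280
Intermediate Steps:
A = 1
t(z, c) = (1 + c)*(-4 + 2*z) (t(z, c) = (z + (z - 4))*(c + 1) = (z + (-4 + z))*(1 + c) = (-4 + 2*z)*(1 + c) = (1 + c)*(-4 + 2*z))
t(-3, -4*(-5 - 3))*(-10 - 36)**2 = (-4 - (-16)*(-5 - 3) + 2*(-3) + 2*(-4*(-5 - 3))*(-3))*(-10 - 36)**2 = (-4 - (-16)*(-8) - 6 + 2*(-4*(-8))*(-3))*(-46)**2 = (-4 - 4*32 - 6 + 2*32*(-3))*2116 = (-4 - 128 - 6 - 192)*2116 = -330*2116 = -698280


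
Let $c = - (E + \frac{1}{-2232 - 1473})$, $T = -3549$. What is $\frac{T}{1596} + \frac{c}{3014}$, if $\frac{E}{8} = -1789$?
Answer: $\frac{56388737}{22333740} \approx 2.5248$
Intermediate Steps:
$E = -14312$ ($E = 8 \left(-1789\right) = -14312$)
$c = \frac{53025961}{3705}$ ($c = - (-14312 + \frac{1}{-2232 - 1473}) = - (-14312 + \frac{1}{-3705}) = - (-14312 - \frac{1}{3705}) = \left(-1\right) \left(- \frac{53025961}{3705}\right) = \frac{53025961}{3705} \approx 14312.0$)
$\frac{T}{1596} + \frac{c}{3014} = - \frac{3549}{1596} + \frac{53025961}{3705 \cdot 3014} = \left(-3549\right) \frac{1}{1596} + \frac{53025961}{3705} \cdot \frac{1}{3014} = - \frac{169}{76} + \frac{53025961}{11166870} = \frac{56388737}{22333740}$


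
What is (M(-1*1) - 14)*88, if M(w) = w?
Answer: -1320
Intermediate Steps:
(M(-1*1) - 14)*88 = (-1*1 - 14)*88 = (-1 - 14)*88 = -15*88 = -1320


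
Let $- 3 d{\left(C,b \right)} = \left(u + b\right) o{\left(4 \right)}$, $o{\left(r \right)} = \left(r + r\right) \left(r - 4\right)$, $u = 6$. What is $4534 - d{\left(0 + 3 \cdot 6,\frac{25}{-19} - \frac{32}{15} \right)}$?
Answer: $4534$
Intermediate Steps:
$o{\left(r \right)} = 2 r \left(-4 + r\right)$
$d{\left(C,b \right)} = 0$ ($d{\left(C,b \right)} = - \frac{\left(6 + b\right) 2 \cdot 4 \left(-4 + 4\right)}{3} = - \frac{\left(6 + b\right) 2 \cdot 4 \cdot 0}{3} = - \frac{\left(6 + b\right) 0}{3} = \left(- \frac{1}{3}\right) 0 = 0$)
$4534 - d{\left(0 + 3 \cdot 6,\frac{25}{-19} - \frac{32}{15} \right)} = 4534 - 0 = 4534 + 0 = 4534$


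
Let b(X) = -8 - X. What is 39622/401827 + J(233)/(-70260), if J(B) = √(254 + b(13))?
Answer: 39622/401827 - √233/70260 ≈ 0.098387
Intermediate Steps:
J(B) = √233 (J(B) = √(254 + (-8 - 1*13)) = √(254 + (-8 - 13)) = √(254 - 21) = √233)
39622/401827 + J(233)/(-70260) = 39622/401827 + √233/(-70260) = 39622*(1/401827) + √233*(-1/70260) = 39622/401827 - √233/70260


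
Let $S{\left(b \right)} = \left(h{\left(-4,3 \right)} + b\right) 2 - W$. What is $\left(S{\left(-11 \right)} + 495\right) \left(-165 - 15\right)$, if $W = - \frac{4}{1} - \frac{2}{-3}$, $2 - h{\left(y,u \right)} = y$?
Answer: $-87900$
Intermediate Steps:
$h{\left(y,u \right)} = 2 - y$
$W = - \frac{10}{3}$ ($W = \left(-4\right) 1 - - \frac{2}{3} = -4 + \frac{2}{3} = - \frac{10}{3} \approx -3.3333$)
$S{\left(b \right)} = \frac{46}{3} + 2 b$ ($S{\left(b \right)} = \left(\left(2 - -4\right) + b\right) 2 - - \frac{10}{3} = \left(\left(2 + 4\right) + b\right) 2 + \frac{10}{3} = \left(6 + b\right) 2 + \frac{10}{3} = \left(12 + 2 b\right) + \frac{10}{3} = \frac{46}{3} + 2 b$)
$\left(S{\left(-11 \right)} + 495\right) \left(-165 - 15\right) = \left(\left(\frac{46}{3} + 2 \left(-11\right)\right) + 495\right) \left(-165 - 15\right) = \left(\left(\frac{46}{3} - 22\right) + 495\right) \left(-180\right) = \left(- \frac{20}{3} + 495\right) \left(-180\right) = \frac{1465}{3} \left(-180\right) = -87900$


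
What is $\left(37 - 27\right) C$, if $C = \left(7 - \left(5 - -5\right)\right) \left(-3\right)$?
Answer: $90$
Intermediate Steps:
$C = 9$ ($C = \left(7 - \left(5 + 5\right)\right) \left(-3\right) = \left(7 - 10\right) \left(-3\right) = \left(-3\right) \left(-3\right) = 9$)
$\left(37 - 27\right) C = \left(37 - 27\right) 9 = 10 \cdot 9 = 90$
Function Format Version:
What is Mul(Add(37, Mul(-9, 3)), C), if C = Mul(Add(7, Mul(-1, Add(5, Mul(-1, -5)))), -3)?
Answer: 90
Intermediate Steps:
C = 9 (C = Mul(Add(7, Mul(-1, Add(5, 5))), -3) = Mul(Add(7, Mul(-1, 10)), -3) = Mul(Add(7, -10), -3) = Mul(-3, -3) = 9)
Mul(Add(37, Mul(-9, 3)), C) = Mul(Add(37, Mul(-9, 3)), 9) = Mul(Add(37, -27), 9) = Mul(10, 9) = 90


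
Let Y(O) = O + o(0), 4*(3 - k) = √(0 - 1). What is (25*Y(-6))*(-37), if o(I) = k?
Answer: 2775 + 925*I/4 ≈ 2775.0 + 231.25*I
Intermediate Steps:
k = 3 - I/4 (k = 3 - √(0 - 1)/4 = 3 - I/4 ≈ 3.0 - 0.25*I)
o(I) = 3 - I/4
Y(O) = 3 + O - I/4 (Y(O) = O + (3 - I/4) = 3 + O - I/4)
(25*Y(-6))*(-37) = (25*(3 - 6 - I/4))*(-37) = (25*(-3 - I/4))*(-37) = (-75 - 25*I/4)*(-37) = 2775 + 925*I/4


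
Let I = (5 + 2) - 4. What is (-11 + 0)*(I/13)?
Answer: -33/13 ≈ -2.5385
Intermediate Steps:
I = 3 (I = 7 - 4 = 3)
(-11 + 0)*(I/13) = (-11 + 0)*(3/13) = -33/13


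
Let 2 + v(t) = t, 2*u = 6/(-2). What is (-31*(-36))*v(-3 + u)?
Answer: -7254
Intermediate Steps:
u = -3/2 (u = (6/(-2))/2 = (6*(-1/2))/2 = (1/2)*(-3) = -3/2 ≈ -1.5000)
v(t) = -2 + t
(-31*(-36))*v(-3 + u) = (-31*(-36))*(-2 + (-3 - 3/2)) = 1116*(-2 - 9/2) = 1116*(-13/2) = -7254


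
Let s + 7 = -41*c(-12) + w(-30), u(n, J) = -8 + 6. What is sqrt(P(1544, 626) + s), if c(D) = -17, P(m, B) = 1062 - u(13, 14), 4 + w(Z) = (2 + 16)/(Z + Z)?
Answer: sqrt(174970)/10 ≈ 41.829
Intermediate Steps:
u(n, J) = -2
w(Z) = -4 + 9/Z (w(Z) = -4 + (2 + 16)/(Z + Z) = -4 + 18/((2*Z)) = -4 + 18*(1/(2*Z)) = -4 + 9/Z)
P(m, B) = 1064 (P(m, B) = 1062 - 1*(-2) = 1062 + 2 = 1064)
s = 6857/10 (s = -7 + (-41*(-17) + (-4 + 9/(-30))) = -7 + (697 + (-4 + 9*(-1/30))) = -7 + (697 + (-4 - 3/10)) = -7 + (697 - 43/10) = -7 + 6927/10 = 6857/10 ≈ 685.70)
sqrt(P(1544, 626) + s) = sqrt(1064 + 6857/10) = sqrt(17497/10) = sqrt(174970)/10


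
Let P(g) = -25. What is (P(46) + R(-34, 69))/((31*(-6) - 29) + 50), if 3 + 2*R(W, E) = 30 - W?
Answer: -1/30 ≈ -0.033333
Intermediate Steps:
R(W, E) = 27/2 - W/2 (R(W, E) = -3/2 + (30 - W)/2 = -3/2 + (15 - W/2) = 27/2 - W/2)
(P(46) + R(-34, 69))/((31*(-6) - 29) + 50) = (-25 + (27/2 - ½*(-34)))/((31*(-6) - 29) + 50) = (-25 + (27/2 + 17))/((-186 - 29) + 50) = (-25 + 61/2)/(-215 + 50) = (11/2)/(-165) = (11/2)*(-1/165) = -1/30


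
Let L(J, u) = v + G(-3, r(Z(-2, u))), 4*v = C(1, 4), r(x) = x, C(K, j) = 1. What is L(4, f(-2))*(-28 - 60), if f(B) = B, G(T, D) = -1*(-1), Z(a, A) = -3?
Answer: -110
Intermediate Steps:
G(T, D) = 1
v = ¼ (v = (¼)*1 = ¼ ≈ 0.25000)
L(J, u) = 5/4 (L(J, u) = ¼ + 1 = 5/4)
L(4, f(-2))*(-28 - 60) = 5*(-28 - 60)/4 = (5/4)*(-88) = -110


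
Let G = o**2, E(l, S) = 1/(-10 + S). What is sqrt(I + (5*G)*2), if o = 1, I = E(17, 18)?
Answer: 9*sqrt(2)/4 ≈ 3.1820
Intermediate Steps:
I = 1/8 (I = 1/(-10 + 18) = 1/8 ≈ 0.12500)
G = 1 (G = 1**2 = 1)
sqrt(I + (5*G)*2) = sqrt(1/8 + (5*1)*2) = sqrt(1/8 + 5*2) = sqrt(1/8 + 10) = sqrt(81/8) = 9*sqrt(2)/4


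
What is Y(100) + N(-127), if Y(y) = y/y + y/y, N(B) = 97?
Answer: 99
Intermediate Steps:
Y(y) = 2 (Y(y) = 1 + 1 = 2)
Y(100) + N(-127) = 2 + 97 = 99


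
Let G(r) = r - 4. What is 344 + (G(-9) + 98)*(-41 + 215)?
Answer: 15134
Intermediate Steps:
G(r) = -4 + r
344 + (G(-9) + 98)*(-41 + 215) = 344 + ((-4 - 9) + 98)*(-41 + 215) = 344 + (-13 + 98)*174 = 344 + 85*174 = 344 + 14790 = 15134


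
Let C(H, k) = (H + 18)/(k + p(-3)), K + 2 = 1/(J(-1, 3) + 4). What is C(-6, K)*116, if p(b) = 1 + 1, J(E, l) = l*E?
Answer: 1392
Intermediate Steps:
J(E, l) = E*l
K = -1 (K = -2 + 1/(-1*3 + 4) = -2 + 1/(-3 + 4) = -2 + 1/1 = -2 + 1 = -1)
p(b) = 2
C(H, k) = (18 + H)/(2 + k) (C(H, k) = (H + 18)/(k + 2) = (18 + H)/(2 + k))
C(-6, K)*116 = ((18 - 6)/(2 - 1))*116 = (12/1)*116 = (1*12)*116 = 12*116 = 1392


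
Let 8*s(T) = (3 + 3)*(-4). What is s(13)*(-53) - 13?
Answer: 146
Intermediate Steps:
s(T) = -3 (s(T) = ((3 + 3)*(-4))/8 = (6*(-4))/8 = (⅛)*(-24) = -3)
s(13)*(-53) - 13 = -3*(-53) - 13 = 159 - 13 = 146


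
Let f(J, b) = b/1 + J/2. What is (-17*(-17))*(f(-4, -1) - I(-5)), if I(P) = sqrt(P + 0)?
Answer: -867 - 289*I*sqrt(5) ≈ -867.0 - 646.22*I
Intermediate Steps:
f(J, b) = b + J/2 (f(J, b) = b*1 + J*(1/2) = b + J/2)
I(P) = sqrt(P)
(-17*(-17))*(f(-4, -1) - I(-5)) = (-17*(-17))*((-1 + (1/2)*(-4)) - sqrt(-5)) = 289*((-1 - 2) - I*sqrt(5)) = 289*(-3 - I*sqrt(5)) = -867 - 289*I*sqrt(5)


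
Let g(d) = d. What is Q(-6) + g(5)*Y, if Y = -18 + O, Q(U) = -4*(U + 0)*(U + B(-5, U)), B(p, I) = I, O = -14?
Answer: -448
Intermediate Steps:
Q(U) = -8*U² (Q(U) = -4*(U + 0)*(U + U) = -4*U*2*U = -8*U²)
Y = -32 (Y = -18 - 14 = -32)
Q(-6) + g(5)*Y = -8*(-6)² + 5*(-32) = -8*36 - 160 = -288 - 160 = -448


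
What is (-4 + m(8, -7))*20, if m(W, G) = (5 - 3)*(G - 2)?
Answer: -440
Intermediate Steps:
m(W, G) = -4 + 2*G (m(W, G) = 2*(-2 + G) = -4 + 2*G)
(-4 + m(8, -7))*20 = (-4 + (-4 + 2*(-7)))*20 = (-4 + (-4 - 14))*20 = (-4 - 18)*20 = -22*20 = -440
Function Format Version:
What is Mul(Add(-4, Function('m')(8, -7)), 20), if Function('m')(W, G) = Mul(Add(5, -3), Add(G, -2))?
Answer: -440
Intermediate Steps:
Function('m')(W, G) = Add(-4, Mul(2, G)) (Function('m')(W, G) = Mul(2, Add(-2, G)) = Add(-4, Mul(2, G)))
Mul(Add(-4, Function('m')(8, -7)), 20) = Mul(Add(-4, Add(-4, Mul(2, -7))), 20) = Mul(Add(-4, Add(-4, -14)), 20) = Mul(Add(-4, -18), 20) = Mul(-22, 20) = -440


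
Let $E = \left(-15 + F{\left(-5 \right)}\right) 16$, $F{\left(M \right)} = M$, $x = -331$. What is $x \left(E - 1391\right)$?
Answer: $566341$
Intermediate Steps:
$E = -320$ ($E = \left(-15 - 5\right) 16 = \left(-20\right) 16 = -320$)
$x \left(E - 1391\right) = - 331 \left(-320 - 1391\right) = \left(-331\right) \left(-1711\right) = 566341$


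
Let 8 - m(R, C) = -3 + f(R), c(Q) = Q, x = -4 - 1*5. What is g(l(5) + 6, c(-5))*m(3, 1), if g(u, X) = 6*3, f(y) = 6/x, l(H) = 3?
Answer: 210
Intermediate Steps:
x = -9 (x = -4 - 5 = -9)
f(y) = -2/3 (f(y) = 6/(-9) = 6*(-1/9) = -2/3)
m(R, C) = 35/3 (m(R, C) = 8 - (-3 - 2/3) = 8 - 1*(-11/3) = 8 + 11/3 = 35/3)
g(u, X) = 18
g(l(5) + 6, c(-5))*m(3, 1) = 18*(35/3) = 210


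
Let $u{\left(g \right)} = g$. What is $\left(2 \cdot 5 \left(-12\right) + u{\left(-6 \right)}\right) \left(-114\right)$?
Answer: $14364$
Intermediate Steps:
$\left(2 \cdot 5 \left(-12\right) + u{\left(-6 \right)}\right) \left(-114\right) = \left(2 \cdot 5 \left(-12\right) - 6\right) \left(-114\right) = \left(10 \left(-12\right) - 6\right) \left(-114\right) = \left(-120 - 6\right) \left(-114\right) = \left(-126\right) \left(-114\right) = 14364$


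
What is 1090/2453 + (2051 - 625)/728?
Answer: 2145749/892892 ≈ 2.4031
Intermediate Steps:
1090/2453 + (2051 - 625)/728 = 1090*(1/2453) + 1426*(1/728) = 1090/2453 + 713/364 = 2145749/892892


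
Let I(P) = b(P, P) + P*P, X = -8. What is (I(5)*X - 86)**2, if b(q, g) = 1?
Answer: 86436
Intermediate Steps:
I(P) = 1 + P**2 (I(P) = 1 + P*P = 1 + P**2)
(I(5)*X - 86)**2 = ((1 + 5**2)*(-8) - 86)**2 = ((1 + 25)*(-8) - 86)**2 = (26*(-8) - 86)**2 = (-208 - 86)**2 = (-294)**2 = 86436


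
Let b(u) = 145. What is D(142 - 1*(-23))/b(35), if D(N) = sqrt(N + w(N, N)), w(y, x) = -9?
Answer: 2*sqrt(39)/145 ≈ 0.086138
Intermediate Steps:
D(N) = sqrt(-9 + N) (D(N) = sqrt(N - 9) = sqrt(-9 + N))
D(142 - 1*(-23))/b(35) = sqrt(-9 + (142 - 1*(-23)))/145 = sqrt(-9 + (142 + 23))*(1/145) = sqrt(-9 + 165)*(1/145) = sqrt(156)*(1/145) = (2*sqrt(39))*(1/145) = 2*sqrt(39)/145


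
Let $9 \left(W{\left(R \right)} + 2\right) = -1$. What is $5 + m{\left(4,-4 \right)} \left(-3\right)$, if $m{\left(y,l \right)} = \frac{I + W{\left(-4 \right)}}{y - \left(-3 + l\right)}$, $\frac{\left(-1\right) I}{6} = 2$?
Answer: $\frac{292}{33} \approx 8.8485$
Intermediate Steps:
$W{\left(R \right)} = - \frac{19}{9}$ ($W{\left(R \right)} = -2 + \frac{1}{9} \left(-1\right) = -2 - \frac{1}{9} = - \frac{19}{9}$)
$I = -12$ ($I = \left(-6\right) 2 = -12$)
$m{\left(y,l \right)} = - \frac{127}{9 \left(3 + y - l\right)}$ ($m{\left(y,l \right)} = \frac{-12 - \frac{19}{9}}{y - \left(-3 + l\right)} = - \frac{127}{9 \left(3 + y - l\right)}$)
$5 + m{\left(4,-4 \right)} \left(-3\right) = 5 + - \frac{127}{27 - -36 + 9 \cdot 4} \left(-3\right) = 5 + - \frac{127}{27 + 36 + 36} \left(-3\right) = 5 + - \frac{127}{99} \left(-3\right) = 5 + \left(-127\right) \frac{1}{99} \left(-3\right) = 5 - - \frac{127}{33} = 5 + \frac{127}{33} = \frac{292}{33}$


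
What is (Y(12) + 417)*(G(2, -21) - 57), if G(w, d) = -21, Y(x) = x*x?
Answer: -43758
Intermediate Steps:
Y(x) = x**2
(Y(12) + 417)*(G(2, -21) - 57) = (12**2 + 417)*(-21 - 57) = (144 + 417)*(-78) = 561*(-78) = -43758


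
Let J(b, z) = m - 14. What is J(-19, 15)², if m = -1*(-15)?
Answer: 1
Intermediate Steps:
m = 15
J(b, z) = 1 (J(b, z) = 15 - 14 = 1)
J(-19, 15)² = 1² = 1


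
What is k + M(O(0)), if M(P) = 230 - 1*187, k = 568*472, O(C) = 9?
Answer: 268139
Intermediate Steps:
k = 268096
M(P) = 43 (M(P) = 230 - 187 = 43)
k + M(O(0)) = 268096 + 43 = 268139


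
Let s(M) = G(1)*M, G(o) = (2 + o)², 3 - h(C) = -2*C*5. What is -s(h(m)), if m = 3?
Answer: -297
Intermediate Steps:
h(C) = 3 + 10*C (h(C) = 3 - (-2*C)*5 = 3 - (-10)*C = 3 + 10*C)
s(M) = 9*M (s(M) = (2 + 1)²*M = 3²*M = 9*M)
-s(h(m)) = -9*(3 + 10*3) = -9*(3 + 30) = -9*33 = -1*297 = -297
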